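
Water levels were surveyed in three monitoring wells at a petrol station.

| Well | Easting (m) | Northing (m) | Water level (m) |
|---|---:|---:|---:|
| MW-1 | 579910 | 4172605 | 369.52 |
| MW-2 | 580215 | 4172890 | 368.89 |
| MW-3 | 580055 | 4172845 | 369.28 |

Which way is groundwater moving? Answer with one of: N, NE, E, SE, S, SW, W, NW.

Differences from MW-1: to MW-2 (Δx, Δy, Δh) = (305, 285, -0.63); to MW-3 = (145, 240, -0.24).
Solve a·Δx + b·Δy = Δh: det = 305·240 − 145·285 = 31875.
∂h/∂x = [(-0.63)·240 − (-0.24)·285] / 31875 = -0.002598
∂h/∂y = [305·(-0.24) − 145·(-0.63)] / 31875 = +0.0005694
Flow = −∇h = (+0.002598 east, -0.0005694 north), which points east.

E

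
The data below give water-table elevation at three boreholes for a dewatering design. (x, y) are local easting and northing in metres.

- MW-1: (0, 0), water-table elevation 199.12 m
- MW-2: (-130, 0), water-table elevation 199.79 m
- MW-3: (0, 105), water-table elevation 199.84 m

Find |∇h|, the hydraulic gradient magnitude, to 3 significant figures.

∂h/∂x = (199.79 − 199.12) / (-130 − 0) = -0.005154
∂h/∂y = (199.84 − 199.12) / (105 − 0) = +0.006857
|∇h| = √(-0.005154² + 0.006857²) = 0.008578

0.00858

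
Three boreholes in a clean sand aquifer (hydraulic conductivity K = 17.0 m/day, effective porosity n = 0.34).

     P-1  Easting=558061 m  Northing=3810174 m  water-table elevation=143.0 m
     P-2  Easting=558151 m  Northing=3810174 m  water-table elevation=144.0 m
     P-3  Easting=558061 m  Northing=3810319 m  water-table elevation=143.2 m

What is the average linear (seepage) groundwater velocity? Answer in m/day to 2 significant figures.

∂h/∂x = (144.0 − 143.0) / (558151 − 558061) = +0.01111
∂h/∂y = (143.2 − 143.0) / (3810319 − 3810174) = +0.001379
|∇h| = √(0.01111² + 0.001379²) = 0.0112
Seepage velocity v = K·i/n = 17.0 × 0.0112 / 0.34 = 0.56 m/day.

0.56 m/day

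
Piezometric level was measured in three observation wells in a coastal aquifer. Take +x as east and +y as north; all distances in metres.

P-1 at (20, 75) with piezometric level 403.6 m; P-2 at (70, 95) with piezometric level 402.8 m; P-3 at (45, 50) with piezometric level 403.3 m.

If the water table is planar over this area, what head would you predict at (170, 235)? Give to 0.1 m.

400.9 m

Differences from P-1: to P-2 (Δx, Δy, Δh) = (50, 20, -0.8); to P-3 = (25, -25, -0.3).
Solve a·Δx + b·Δy = Δh: det = 50·(-25) − 25·20 = -1750.
∂h/∂x = [(-0.8)·(-25) − (-0.3)·20] / -1750 = -0.01486
∂h/∂y = [50·(-0.3) − 25·(-0.8)] / -1750 = -0.002857
h(170, 235) = 403.6 + (-0.01486)·(150) + (-0.002857)·(160) = 403.6 -2.229 -0.457 = 400.914 m.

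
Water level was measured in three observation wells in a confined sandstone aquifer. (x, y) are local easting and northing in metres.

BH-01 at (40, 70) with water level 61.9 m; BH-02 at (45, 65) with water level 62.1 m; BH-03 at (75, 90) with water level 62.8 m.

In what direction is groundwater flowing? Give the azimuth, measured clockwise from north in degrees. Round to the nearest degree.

286°

Taking BH-01 as reference: BH-02−BH-01 = (5, -5, +0.2); BH-03−BH-01 = (35, 20, +0.9).
Determinant of the coordinate differences = 5·20 − 35·(-5) = 275.
∂h/∂x = [(+0.2)·20 − (+0.9)·(-5)] / 275 = +0.03091
∂h/∂y = [5·(+0.9) − 35·(+0.2)] / 275 = -0.009091
Flow direction (−∇h) has components (-0.03091 E, +0.009091 N).
Azimuth = atan2(E, N) = atan2(-0.03091, +0.009091) = 286.4° ≈ 286°.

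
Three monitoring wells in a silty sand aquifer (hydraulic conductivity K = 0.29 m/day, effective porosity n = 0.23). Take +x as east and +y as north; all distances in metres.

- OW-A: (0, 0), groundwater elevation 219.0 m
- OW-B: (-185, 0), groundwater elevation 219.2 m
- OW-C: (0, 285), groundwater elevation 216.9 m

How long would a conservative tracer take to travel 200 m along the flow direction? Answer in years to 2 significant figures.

58 years

∂h/∂x = (219.2 − 219.0) / (-185 − 0) = -0.001081
∂h/∂y = (216.9 − 219.0) / (285 − 0) = -0.007368
|∇h| = √(-0.001081² + -0.007368²) = 0.007447
Seepage velocity v = K·i/n = 0.29 × 0.007447 / 0.23 = 0.00939 m/day.
t = 200 / 0.00939 = 2.13e+04 days = 58.3 years.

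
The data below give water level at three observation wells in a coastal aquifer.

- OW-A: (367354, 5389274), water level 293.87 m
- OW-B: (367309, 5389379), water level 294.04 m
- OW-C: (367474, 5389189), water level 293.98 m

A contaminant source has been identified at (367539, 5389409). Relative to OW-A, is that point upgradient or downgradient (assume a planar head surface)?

With h = a·x + b·y + c and OW-A as origin, the differences give:
  (-45)·a + 105·b = +0.17
  120·a + (-85)·b = +0.11
Eliminate b (×(-85) and ×105, subtract): -8775·a = -26.000 → a = ∂h/∂x = +0.002963
Back-substitute: b = ∂h/∂y = +0.002889.
Head at (367539, 5389409) = 293.87 + (+0.002963)·(185) + (+0.002889)·(135) = 294.81 m.
That is higher than the 293.87 m at OW-A, so the point is upgradient.

upgradient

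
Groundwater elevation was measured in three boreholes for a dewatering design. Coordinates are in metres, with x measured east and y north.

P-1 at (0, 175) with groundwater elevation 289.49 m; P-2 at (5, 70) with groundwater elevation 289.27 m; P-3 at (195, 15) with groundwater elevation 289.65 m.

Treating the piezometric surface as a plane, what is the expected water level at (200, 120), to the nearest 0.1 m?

With h = a·x + b·y + c and P-1 as origin, the differences give:
  5·a + (-105)·b = -0.22
  195·a + (-160)·b = +0.16
Eliminate b (×(-160) and ×(-105), subtract): 19675·a = 52.000 → a = ∂h/∂x = +0.002643
Back-substitute: b = ∂h/∂y = +0.002221.
h(200, 120) = 289.49 + (+0.002643)·(200) + (+0.002221)·(-55) = 289.49 +0.529 -0.122 = 289.896 m.

289.9 m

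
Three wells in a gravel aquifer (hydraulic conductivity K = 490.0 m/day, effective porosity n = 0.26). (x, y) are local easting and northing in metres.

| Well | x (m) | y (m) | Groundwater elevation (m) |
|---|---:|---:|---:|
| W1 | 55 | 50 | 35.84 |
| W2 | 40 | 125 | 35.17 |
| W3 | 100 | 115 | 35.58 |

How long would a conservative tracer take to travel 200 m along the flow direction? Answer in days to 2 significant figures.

11 days

Taking W1 as reference: W2−W1 = (-15, 75, -0.67); W3−W1 = (45, 65, -0.26).
Determinant of the coordinate differences = (-15)·65 − 45·75 = -4350.
∂h/∂x = [(-0.67)·65 − (-0.26)·75] / -4350 = +0.005529
∂h/∂y = [(-15)·(-0.26) − 45·(-0.67)] / -4350 = -0.007828
|∇h| = √(0.005529² + -0.007828²) = 0.009584
Seepage velocity v = K·i/n = 490.0 × 0.009584 / 0.26 = 18.06 m/day.
t = 200 / 18.06 = 11.07 days.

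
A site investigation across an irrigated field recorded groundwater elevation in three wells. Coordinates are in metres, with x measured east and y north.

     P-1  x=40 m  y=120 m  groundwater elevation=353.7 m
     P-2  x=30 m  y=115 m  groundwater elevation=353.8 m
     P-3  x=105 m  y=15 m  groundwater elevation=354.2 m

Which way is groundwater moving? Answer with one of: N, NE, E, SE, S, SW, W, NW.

Differences from P-1: to P-2 (Δx, Δy, Δh) = (-10, -5, +0.1); to P-3 = (65, -105, +0.5).
Solve a·Δx + b·Δy = Δh: det = (-10)·(-105) − 65·(-5) = 1375.
∂h/∂x = [(+0.1)·(-105) − (+0.5)·(-5)] / 1375 = -0.005818
∂h/∂y = [(-10)·(+0.5) − 65·(+0.1)] / 1375 = -0.008364
Flow = −∇h = (+0.005818 east, +0.008364 north), which points northeast.

NE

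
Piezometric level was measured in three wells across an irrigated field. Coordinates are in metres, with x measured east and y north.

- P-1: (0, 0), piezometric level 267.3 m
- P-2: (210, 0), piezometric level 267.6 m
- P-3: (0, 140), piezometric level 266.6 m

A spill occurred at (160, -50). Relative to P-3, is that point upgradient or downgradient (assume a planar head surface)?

∂h/∂x = (267.6 − 267.3) / (210 − 0) = +0.001429
∂h/∂y = (266.6 − 267.3) / (140 − 0) = -0.005000
Head at (160, -50) = 267.3 + (+0.001429)·(160) + (-0.005000)·(-50) = 267.78 m.
That is higher than the 266.6 m at P-3, so the point is upgradient.

upgradient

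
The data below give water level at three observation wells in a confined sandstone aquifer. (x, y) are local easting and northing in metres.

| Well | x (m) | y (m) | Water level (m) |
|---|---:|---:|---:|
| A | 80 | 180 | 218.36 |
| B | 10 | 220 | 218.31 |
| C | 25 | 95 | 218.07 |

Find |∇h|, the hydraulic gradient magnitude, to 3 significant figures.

Taking A as reference: B−A = (-70, 40, -0.05); C−A = (-55, -85, -0.29).
Solve a·Δx + b·Δy = Δh: det = (-70)·(-85) − (-55)·40 = 8150.
∂h/∂x = [(-0.05)·(-85) − (-0.29)·40] / 8150 = +0.001945
∂h/∂y = [(-70)·(-0.29) − (-55)·(-0.05)] / 8150 = +0.002153
|∇h| = √(0.001945² + 0.002153²) = 0.002901

0.00290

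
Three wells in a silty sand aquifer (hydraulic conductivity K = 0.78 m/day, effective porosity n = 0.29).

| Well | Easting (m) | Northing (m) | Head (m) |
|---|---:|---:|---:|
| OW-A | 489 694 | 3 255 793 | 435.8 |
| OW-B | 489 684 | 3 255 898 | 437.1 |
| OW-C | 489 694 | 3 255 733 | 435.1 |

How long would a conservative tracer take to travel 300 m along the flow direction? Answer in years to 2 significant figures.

Taking OW-A as reference: OW-B−OW-A = (-10, 105, +1.3); OW-C−OW-A = (0, -60, -0.7).
Solve a·Δx + b·Δy = Δh: det = (-10)·(-60) − 0·105 = 600.
∂h/∂x = [(+1.3)·(-60) − (-0.7)·105] / 600 = -0.007500
∂h/∂y = [(-10)·(-0.7) − 0·(+1.3)] / 600 = +0.01167
|∇h| = √(-0.007500² + 0.01167²) = 0.01387
Seepage velocity v = K·i/n = 0.78 × 0.01387 / 0.29 = 0.03731 m/day.
t = 300 / 0.03731 = 8041 days = 22 years.

22 years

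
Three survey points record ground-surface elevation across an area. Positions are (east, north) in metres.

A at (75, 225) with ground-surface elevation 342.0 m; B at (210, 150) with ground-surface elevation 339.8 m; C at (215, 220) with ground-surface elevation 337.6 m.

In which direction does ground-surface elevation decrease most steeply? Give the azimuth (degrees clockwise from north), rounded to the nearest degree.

Differences from A: to B (Δx, Δy, Δh) = (135, -75, -2.2); to C = (140, -5, -4.4).
Solve a·Δx + b·Δy = Δz: det = 135·(-5) − 140·(-75) = 9825.
∂z/∂x = [(-2.2)·(-5) − (-4.4)·(-75)] / 9825 = -0.03247
∂z/∂y = [135·(-4.4) − 140·(-2.2)] / 9825 = -0.02911
Steepest decrease is along −∇f: components (+0.03247 E, +0.02911 N).
Azimuth = atan2(+0.03247, +0.02911) = 48.1° ≈ 048°.

048°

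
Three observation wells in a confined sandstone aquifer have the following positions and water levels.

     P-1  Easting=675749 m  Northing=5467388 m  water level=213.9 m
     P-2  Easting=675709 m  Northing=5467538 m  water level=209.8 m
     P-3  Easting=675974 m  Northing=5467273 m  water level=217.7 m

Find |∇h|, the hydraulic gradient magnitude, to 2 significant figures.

0.027

Differences from P-1: to P-2 (Δx, Δy, Δh) = (-40, 150, -4.1); to P-3 = (225, -115, +3.8).
Determinant of the coordinate differences = (-40)·(-115) − 225·150 = -29150.
∂h/∂x = [(-4.1)·(-115) − (+3.8)·150] / -29150 = +0.003379
∂h/∂y = [(-40)·(+3.8) − 225·(-4.1)] / -29150 = -0.02643
|∇h| = √(0.003379² + -0.02643²) = 0.02665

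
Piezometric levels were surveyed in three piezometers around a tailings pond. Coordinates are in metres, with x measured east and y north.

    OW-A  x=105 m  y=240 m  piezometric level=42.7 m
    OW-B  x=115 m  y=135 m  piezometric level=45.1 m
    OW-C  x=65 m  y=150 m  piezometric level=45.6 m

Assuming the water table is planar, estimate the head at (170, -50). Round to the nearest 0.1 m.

48.7 m

Three-point gradient (reference OW-A): Δ to OW-B = (10, -105, +2.4), Δ to OW-C = (-40, -90, +2.9).
∂h/∂x = -0.01735, ∂h/∂y = -0.02451 (det = -5100).
h(170, -50) = 42.7 + (-0.01735)·(65) + (-0.02451)·(-290) = 42.7 -1.128 +7.108 = 48.680 m.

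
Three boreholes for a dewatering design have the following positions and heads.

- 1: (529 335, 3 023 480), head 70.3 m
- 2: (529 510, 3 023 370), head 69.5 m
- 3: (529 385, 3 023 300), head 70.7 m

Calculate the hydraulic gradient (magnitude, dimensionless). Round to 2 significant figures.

0.0084

Taking 1 as reference: 2−1 = (175, -110, -0.8); 3−1 = (50, -180, +0.4).
Determinant of the coordinate differences = 175·(-180) − 50·(-110) = -26000.
∂h/∂x = [(-0.8)·(-180) − (+0.4)·(-110)] / -26000 = -0.007231
∂h/∂y = [175·(+0.4) − 50·(-0.8)] / -26000 = -0.004231
|∇h| = √(-0.007231² + -0.004231²) = 0.008378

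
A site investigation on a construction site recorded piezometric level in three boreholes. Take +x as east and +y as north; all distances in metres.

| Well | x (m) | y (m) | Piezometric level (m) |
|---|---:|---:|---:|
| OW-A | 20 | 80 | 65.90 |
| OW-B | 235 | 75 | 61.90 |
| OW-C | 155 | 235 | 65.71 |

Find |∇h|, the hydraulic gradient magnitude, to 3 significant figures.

0.0234

Differences from OW-A: to OW-B (Δx, Δy, Δh) = (215, -5, -4.00); to OW-C = (135, 155, -0.19).
Solve a·Δx + b·Δy = Δh: det = 215·155 − 135·(-5) = 34000.
∂h/∂x = [(-4.00)·155 − (-0.19)·(-5)] / 34000 = -0.01826
∂h/∂y = [215·(-0.19) − 135·(-4.00)] / 34000 = +0.01468
|∇h| = √(-0.01826² + 0.01468²) = 0.02343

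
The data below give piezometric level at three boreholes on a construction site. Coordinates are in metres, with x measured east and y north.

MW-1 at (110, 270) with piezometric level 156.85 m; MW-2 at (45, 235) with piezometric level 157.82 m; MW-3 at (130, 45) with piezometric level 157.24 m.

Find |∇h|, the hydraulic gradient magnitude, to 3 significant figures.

With h = a·x + b·y + c and MW-1 as origin, the differences give:
  (-65)·a + (-35)·b = +0.97
  20·a + (-225)·b = +0.39
Eliminate b (×(-225) and ×(-35), subtract): 15325·a = -204.600 → a = ∂h/∂x = -0.01335
Back-substitute: b = ∂h/∂y = -0.002920.
|∇h| = √(-0.01335² + -0.002920²) = 0.01367

0.0137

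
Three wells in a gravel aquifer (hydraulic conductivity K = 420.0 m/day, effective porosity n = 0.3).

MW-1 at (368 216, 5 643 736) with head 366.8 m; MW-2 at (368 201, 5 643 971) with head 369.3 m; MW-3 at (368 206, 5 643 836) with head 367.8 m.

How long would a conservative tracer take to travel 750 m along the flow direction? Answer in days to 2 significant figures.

Differences from MW-1: to MW-2 (Δx, Δy, Δh) = (-15, 235, +2.5); to MW-3 = (-10, 100, +1.0).
Solve a·Δx + b·Δy = Δh: det = (-15)·100 − (-10)·235 = 850.
∂h/∂x = [(+2.5)·100 − (+1.0)·235] / 850 = +0.01765
∂h/∂y = [(-15)·(+1.0) − (-10)·(+2.5)] / 850 = +0.01176
|∇h| = √(0.01765² + 0.01176²) = 0.02121
Seepage velocity v = K·i/n = 420.0 × 0.02121 / 0.3 = 29.69 m/day.
t = 750 / 29.69 = 25.26 days.

25 days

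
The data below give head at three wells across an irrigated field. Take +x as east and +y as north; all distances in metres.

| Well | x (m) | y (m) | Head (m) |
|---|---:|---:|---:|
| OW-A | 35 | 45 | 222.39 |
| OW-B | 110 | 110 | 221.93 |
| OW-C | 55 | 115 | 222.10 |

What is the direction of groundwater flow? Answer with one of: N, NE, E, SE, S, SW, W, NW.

Taking OW-A as reference: OW-B−OW-A = (75, 65, -0.46); OW-C−OW-A = (20, 70, -0.29).
Solve a·Δx + b·Δy = Δh: det = 75·70 − 20·65 = 3950.
∂h/∂x = [(-0.46)·70 − (-0.29)·65] / 3950 = -0.003380
∂h/∂y = [75·(-0.29) − 20·(-0.46)] / 3950 = -0.003177
Flow = −∇h = (+0.003380 east, +0.003177 north), which points northeast.

NE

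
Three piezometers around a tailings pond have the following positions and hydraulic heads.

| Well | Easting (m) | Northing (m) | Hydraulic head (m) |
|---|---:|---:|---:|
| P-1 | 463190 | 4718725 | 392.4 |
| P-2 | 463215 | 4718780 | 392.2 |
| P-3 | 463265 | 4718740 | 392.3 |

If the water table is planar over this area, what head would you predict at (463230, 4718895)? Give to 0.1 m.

With h = a·x + b·y + c and P-1 as origin, the differences give:
  25·a + 55·b = -0.2
  75·a + 15·b = -0.1
Eliminate b (×15 and ×55, subtract): -3750·a = 2.50 → a = ∂h/∂x = -0.0006667
Back-substitute: b = ∂h/∂y = -0.003333.
h(463230, 4718895) = 392.4 + (-0.0006667)·(40) + (-0.003333)·(170) = 392.4 -0.027 -0.567 = 391.807 m.

391.8 m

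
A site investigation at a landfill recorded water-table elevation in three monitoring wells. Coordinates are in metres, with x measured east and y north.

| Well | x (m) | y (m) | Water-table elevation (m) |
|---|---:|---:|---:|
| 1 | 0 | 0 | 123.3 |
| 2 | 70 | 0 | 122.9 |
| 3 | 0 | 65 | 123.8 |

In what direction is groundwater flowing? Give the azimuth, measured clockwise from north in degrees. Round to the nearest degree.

∂h/∂x = (122.9 − 123.3) / (70 − 0) = -0.005714
∂h/∂y = (123.8 − 123.3) / (65 − 0) = +0.007692
Flow direction (−∇h) has components (+0.005714 E, -0.007692 N).
Azimuth = atan2(E, N) = atan2(+0.005714, -0.007692) = 143.4° ≈ 143°.

143°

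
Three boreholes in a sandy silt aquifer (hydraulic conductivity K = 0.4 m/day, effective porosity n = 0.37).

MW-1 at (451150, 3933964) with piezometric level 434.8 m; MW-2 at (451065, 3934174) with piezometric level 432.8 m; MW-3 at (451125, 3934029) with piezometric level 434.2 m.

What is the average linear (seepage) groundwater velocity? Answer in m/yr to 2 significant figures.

With h = a·x + b·y + c and MW-1 as origin, the differences give:
  (-85)·a + 210·b = -2.0
  (-25)·a + 65·b = -0.6
Eliminate b (×65 and ×210, subtract): -275·a = -4.00 → a = ∂h/∂x = +0.01455
Back-substitute: b = ∂h/∂y = -0.003636.
|∇h| = √(0.01455² + -0.003636²) = 0.015
Seepage velocity v = K·i/n = 0.4 × 0.015 / 0.37 = 0.01622 m/day = 5.924 m/yr.

5.9 m/yr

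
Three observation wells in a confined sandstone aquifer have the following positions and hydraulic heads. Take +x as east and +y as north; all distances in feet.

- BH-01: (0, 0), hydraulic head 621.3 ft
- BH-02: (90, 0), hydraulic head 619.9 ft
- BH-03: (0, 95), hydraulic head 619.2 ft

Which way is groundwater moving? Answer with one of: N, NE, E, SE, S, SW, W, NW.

∂h/∂x = (619.9 − 621.3) / (90 − 0) = -0.01556
∂h/∂y = (619.2 − 621.3) / (95 − 0) = -0.02211
Flow = −∇h = (+0.01556 east, +0.02211 north), which points northeast.

NE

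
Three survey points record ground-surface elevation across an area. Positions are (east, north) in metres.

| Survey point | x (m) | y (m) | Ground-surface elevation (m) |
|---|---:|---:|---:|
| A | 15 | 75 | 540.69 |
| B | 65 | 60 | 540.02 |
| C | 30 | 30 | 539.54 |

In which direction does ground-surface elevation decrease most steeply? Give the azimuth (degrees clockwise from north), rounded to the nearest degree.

165°

Differences from A: to B (Δx, Δy, Δh) = (50, -15, -0.67); to C = (15, -45, -1.15).
Determinant of the coordinate differences = 50·(-45) − 15·(-15) = -2025.
∂z/∂x = [(-0.67)·(-45) − (-1.15)·(-15)] / -2025 = -0.006370
∂z/∂y = [50·(-1.15) − 15·(-0.67)] / -2025 = +0.02343
Steepest decrease is along −∇f: components (+0.006370 E, -0.02343 N).
Azimuth = atan2(+0.006370, -0.02343) = 164.8° ≈ 165°.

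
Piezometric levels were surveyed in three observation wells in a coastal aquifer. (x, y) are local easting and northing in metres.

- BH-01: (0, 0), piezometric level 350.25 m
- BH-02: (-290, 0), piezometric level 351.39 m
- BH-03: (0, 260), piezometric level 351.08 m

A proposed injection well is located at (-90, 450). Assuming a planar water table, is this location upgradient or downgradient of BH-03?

∂h/∂x = (351.39 − 350.25) / (-290 − 0) = -0.003931
∂h/∂y = (351.08 − 350.25) / (260 − 0) = +0.003192
Head at (-90, 450) = 350.25 + (-0.003931)·(-90) + (+0.003192)·(450) = 352.04 m.
That is higher than the 351.08 m at BH-03, so the point is upgradient.

upgradient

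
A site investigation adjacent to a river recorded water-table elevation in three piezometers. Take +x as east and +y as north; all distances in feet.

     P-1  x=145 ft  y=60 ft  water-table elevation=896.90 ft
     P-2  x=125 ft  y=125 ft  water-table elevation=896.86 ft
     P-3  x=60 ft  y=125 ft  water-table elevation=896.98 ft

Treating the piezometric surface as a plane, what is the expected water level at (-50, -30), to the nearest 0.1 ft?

897.4 ft

Taking P-1 as reference: P-2−P-1 = (-20, 65, -0.04); P-3−P-1 = (-85, 65, +0.08).
Determinant of the coordinate differences = (-20)·65 − (-85)·65 = 4225.
∂h/∂x = [(-0.04)·65 − (+0.08)·65] / 4225 = -0.001846
∂h/∂y = [(-20)·(+0.08) − (-85)·(-0.04)] / 4225 = -0.001183
h(-50, -30) = 896.90 + (-0.001846)·(-195) + (-0.001183)·(-90) = 896.90 +0.360 +0.107 = 897.367 ft.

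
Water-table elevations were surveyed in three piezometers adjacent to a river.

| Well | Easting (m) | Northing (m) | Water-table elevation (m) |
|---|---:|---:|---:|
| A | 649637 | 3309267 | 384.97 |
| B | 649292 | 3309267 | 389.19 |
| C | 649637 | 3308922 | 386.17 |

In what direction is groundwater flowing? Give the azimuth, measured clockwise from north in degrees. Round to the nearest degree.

∂h/∂x = (389.19 − 384.97) / (649292 − 649637) = -0.01223
∂h/∂y = (386.17 − 384.97) / (3308922 − 3309267) = -0.003478
Flow direction (−∇h) has components (+0.01223 E, +0.003478 N).
Azimuth = atan2(E, N) = atan2(+0.01223, +0.003478) = 74.1° ≈ 074°.

074°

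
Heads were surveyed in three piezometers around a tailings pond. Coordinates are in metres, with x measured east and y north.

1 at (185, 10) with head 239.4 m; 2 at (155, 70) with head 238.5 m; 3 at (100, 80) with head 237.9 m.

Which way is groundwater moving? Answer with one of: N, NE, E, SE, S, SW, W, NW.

Three-point gradient (reference 1): Δ to 2 = (-30, 60, -0.9), Δ to 3 = (-85, 70, -1.5).
∂h/∂x = +0.009000, ∂h/∂y = -0.01050 (det = 3000).
Flow = −∇h = (-0.009000 east, +0.01050 north), which points northwest.

NW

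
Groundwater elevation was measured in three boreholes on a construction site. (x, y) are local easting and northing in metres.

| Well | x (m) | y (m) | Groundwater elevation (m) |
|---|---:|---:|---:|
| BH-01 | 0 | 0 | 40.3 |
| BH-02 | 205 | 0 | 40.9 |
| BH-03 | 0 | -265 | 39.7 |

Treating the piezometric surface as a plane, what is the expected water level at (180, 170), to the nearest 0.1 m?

41.2 m

∂h/∂x = (40.9 − 40.3) / (205 − 0) = +0.002927
∂h/∂y = (39.7 − 40.3) / (-265 − 0) = +0.002264
h(180, 170) = 40.3 + (+0.002927)·(180) + (+0.002264)·(170) = 40.3 +0.527 +0.385 = 41.212 m.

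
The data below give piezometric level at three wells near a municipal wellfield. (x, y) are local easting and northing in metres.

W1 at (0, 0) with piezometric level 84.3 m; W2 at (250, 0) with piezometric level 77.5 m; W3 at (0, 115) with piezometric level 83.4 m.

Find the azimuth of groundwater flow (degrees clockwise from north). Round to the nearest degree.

∂h/∂x = (77.5 − 84.3) / (250 − 0) = -0.02720
∂h/∂y = (83.4 − 84.3) / (115 − 0) = -0.007826
Flow direction (−∇h) has components (+0.02720 E, +0.007826 N).
Azimuth = atan2(E, N) = atan2(+0.02720, +0.007826) = 73.9° ≈ 074°.

074°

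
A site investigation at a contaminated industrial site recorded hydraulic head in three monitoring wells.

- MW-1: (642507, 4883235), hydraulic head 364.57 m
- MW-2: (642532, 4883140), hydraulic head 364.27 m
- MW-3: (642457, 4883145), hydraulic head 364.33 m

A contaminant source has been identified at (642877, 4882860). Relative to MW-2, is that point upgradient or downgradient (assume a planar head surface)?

With h = a·x + b·y + c and MW-1 as origin, the differences give:
  25·a + (-95)·b = -0.30
  (-50)·a + (-90)·b = -0.24
Eliminate b (×(-90) and ×(-95), subtract): -7000·a = 4.200 → a = ∂h/∂x = -0.0006000
Back-substitute: b = ∂h/∂y = +0.003000.
Head at (642877, 4882860) = 364.57 + (-0.0006000)·(370) + (+0.003000)·(-375) = 363.22 m.
That is lower than the 364.27 m at MW-2, so the point is downgradient.

downgradient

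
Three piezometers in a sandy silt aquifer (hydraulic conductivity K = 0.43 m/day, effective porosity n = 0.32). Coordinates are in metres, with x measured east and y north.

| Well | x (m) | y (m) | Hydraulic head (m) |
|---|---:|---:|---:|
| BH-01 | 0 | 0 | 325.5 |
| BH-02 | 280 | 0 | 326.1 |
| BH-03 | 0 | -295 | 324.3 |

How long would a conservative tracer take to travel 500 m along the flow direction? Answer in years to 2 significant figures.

220 years

∂h/∂x = (326.1 − 325.5) / (280 − 0) = +0.002143
∂h/∂y = (324.3 − 325.5) / (-295 − 0) = +0.004068
|∇h| = √(0.002143² + 0.004068²) = 0.004598
Seepage velocity v = K·i/n = 0.43 × 0.004598 / 0.32 = 0.006179 m/day.
t = 500 / 0.006179 = 8.092e+04 days = 222 years.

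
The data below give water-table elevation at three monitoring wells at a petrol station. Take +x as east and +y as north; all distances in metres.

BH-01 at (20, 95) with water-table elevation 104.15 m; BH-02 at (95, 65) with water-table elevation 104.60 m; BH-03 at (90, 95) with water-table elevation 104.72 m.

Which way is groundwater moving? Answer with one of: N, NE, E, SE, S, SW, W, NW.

With h = a·x + b·y + c and BH-01 as origin, the differences give:
  75·a + (-30)·b = +0.45
  70·a + 0·b = +0.57
Eliminate b (×0 and ×(-30), subtract): 2100·a = 17.100 → a = ∂h/∂x = +0.008143
Back-substitute: b = ∂h/∂y = +0.005357.
Flow = −∇h = (-0.008143 east, -0.005357 north), which points southwest.

SW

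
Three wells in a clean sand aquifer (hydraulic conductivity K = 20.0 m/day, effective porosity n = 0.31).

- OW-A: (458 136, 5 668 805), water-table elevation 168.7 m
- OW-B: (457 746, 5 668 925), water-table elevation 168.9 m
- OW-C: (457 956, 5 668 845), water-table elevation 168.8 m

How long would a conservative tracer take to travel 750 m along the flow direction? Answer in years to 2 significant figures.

Taking OW-A as reference: OW-B−OW-A = (-390, 120, +0.2); OW-C−OW-A = (-180, 40, +0.1).
Determinant of the coordinate differences = (-390)·40 − (-180)·120 = 6000.
∂h/∂x = [(+0.2)·40 − (+0.1)·120] / 6000 = -0.0006667
∂h/∂y = [(-390)·(+0.1) − (-180)·(+0.2)] / 6000 = -0.0005000
|∇h| = √(-0.0006667² + -0.0005000²) = 0.0008334
Seepage velocity v = K·i/n = 20.0 × 0.0008334 / 0.31 = 0.05377 m/day.
t = 750 / 0.05377 = 1.395e+04 days = 38.2 years.

38 years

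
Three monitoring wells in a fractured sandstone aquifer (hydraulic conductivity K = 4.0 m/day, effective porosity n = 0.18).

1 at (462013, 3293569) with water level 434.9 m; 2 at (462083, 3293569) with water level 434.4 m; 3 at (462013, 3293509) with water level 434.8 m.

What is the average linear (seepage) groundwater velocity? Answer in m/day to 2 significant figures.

0.16 m/day

∂h/∂x = (434.4 − 434.9) / (462083 − 462013) = -0.007143
∂h/∂y = (434.8 − 434.9) / (3293509 − 3293569) = +0.001667
|∇h| = √(-0.007143² + 0.001667²) = 0.007335
Seepage velocity v = K·i/n = 4.0 × 0.007335 / 0.18 = 0.163 m/day.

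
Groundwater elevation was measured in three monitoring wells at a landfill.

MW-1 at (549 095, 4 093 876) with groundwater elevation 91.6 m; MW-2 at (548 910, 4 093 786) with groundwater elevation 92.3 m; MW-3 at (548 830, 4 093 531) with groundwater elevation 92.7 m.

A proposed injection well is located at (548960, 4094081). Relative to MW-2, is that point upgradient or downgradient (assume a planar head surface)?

With h = a·x + b·y + c and MW-1 as origin, the differences give:
  (-185)·a + (-90)·b = +0.7
  (-265)·a + (-345)·b = +1.1
Eliminate b (×(-345) and ×(-90), subtract): 39975·a = -142.50 → a = ∂h/∂x = -0.003565
Back-substitute: b = ∂h/∂y = -0.0004503.
Head at (548960, 4094081) = 91.6 + (-0.003565)·(-135) + (-0.0004503)·(205) = 91.99 m.
That is lower than the 92.3 m at MW-2, so the point is downgradient.

downgradient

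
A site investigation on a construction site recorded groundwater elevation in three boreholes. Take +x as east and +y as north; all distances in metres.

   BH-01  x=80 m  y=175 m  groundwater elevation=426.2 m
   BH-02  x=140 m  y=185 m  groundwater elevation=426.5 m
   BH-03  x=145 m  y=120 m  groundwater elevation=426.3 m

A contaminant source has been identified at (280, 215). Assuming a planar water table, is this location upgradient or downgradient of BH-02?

Three-point gradient (reference BH-01): Δ to BH-02 = (60, 10, +0.3), Δ to BH-03 = (65, -55, +0.1).
∂h/∂x = +0.004430, ∂h/∂y = +0.003418 (det = -3950).
Head at (280, 215) = 426.2 + (+0.004430)·(200) + (+0.003418)·(40) = 427.22 m.
That is higher than the 426.5 m at BH-02, so the point is upgradient.

upgradient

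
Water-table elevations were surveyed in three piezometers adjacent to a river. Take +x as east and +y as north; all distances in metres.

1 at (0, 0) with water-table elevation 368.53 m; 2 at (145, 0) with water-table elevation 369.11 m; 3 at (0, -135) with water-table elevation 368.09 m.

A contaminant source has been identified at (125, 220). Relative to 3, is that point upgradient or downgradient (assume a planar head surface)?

upgradient

∂h/∂x = (369.11 − 368.53) / (145 − 0) = +0.004000
∂h/∂y = (368.09 − 368.53) / (-135 − 0) = +0.003259
Head at (125, 220) = 368.53 + (+0.004000)·(125) + (+0.003259)·(220) = 369.75 m.
That is higher than the 368.09 m at 3, so the point is upgradient.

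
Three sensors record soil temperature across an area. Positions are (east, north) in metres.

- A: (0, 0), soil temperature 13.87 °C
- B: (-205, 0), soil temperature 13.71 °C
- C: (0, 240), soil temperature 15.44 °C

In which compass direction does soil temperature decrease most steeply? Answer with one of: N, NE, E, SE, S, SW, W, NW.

∂T/∂x = (13.71 − 13.87) / (-205 − 0) = +0.0007805
∂T/∂y = (15.44 − 13.87) / (240 − 0) = +0.006542
Steepest decrease is along −∇f = (-0.0007805 E, -0.006542 N) → south.

S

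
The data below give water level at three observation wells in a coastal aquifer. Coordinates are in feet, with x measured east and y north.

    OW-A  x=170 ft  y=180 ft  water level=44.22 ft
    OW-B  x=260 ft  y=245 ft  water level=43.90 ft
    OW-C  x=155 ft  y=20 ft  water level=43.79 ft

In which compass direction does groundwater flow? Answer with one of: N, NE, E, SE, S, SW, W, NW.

SE

With h = a·x + b·y + c and OW-A as origin, the differences give:
  90·a + 65·b = -0.32
  (-15)·a + (-160)·b = -0.43
Eliminate b (×(-160) and ×65, subtract): -13425·a = 79.150 → a = ∂h/∂x = -0.005896
Back-substitute: b = ∂h/∂y = +0.003240.
Flow = −∇h = (+0.005896 east, -0.003240 north), which points southeast.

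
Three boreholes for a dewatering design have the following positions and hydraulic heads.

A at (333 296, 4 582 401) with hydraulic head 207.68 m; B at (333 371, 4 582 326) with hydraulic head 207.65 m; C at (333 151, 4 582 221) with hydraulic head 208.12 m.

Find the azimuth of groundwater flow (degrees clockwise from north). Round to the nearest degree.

053°

Taking A as reference: B−A = (75, -75, -0.03); C−A = (-145, -180, +0.44).
Solve a·Δx + b·Δy = Δh: det = 75·(-180) − (-145)·(-75) = -24375.
∂h/∂x = [(-0.03)·(-180) − (+0.44)·(-75)] / -24375 = -0.001575
∂h/∂y = [75·(+0.44) − (-145)·(-0.03)] / -24375 = -0.001175
Flow direction (−∇h) has components (+0.001575 E, +0.001175 N).
Azimuth = atan2(E, N) = atan2(+0.001575, +0.001175) = 53.3° ≈ 053°.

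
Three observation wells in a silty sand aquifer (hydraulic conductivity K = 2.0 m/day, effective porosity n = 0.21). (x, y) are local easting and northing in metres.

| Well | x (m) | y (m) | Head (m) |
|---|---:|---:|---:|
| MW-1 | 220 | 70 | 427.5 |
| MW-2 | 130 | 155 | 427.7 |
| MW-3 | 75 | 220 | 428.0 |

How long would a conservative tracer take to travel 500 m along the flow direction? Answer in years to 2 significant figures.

Three-point gradient (reference MW-1): Δ to MW-2 = (-90, 85, +0.2), Δ to MW-3 = (-145, 150, +0.5).
∂h/∂x = +0.01064, ∂h/∂y = +0.01362 (det = -1175).
|∇h| = √(0.01064² + 0.01362²) = 0.01728
Seepage velocity v = K·i/n = 2.0 × 0.01728 / 0.21 = 0.1646 m/day.
t = 500 / 0.1646 = 3038 days = 8.32 years.

8.3 years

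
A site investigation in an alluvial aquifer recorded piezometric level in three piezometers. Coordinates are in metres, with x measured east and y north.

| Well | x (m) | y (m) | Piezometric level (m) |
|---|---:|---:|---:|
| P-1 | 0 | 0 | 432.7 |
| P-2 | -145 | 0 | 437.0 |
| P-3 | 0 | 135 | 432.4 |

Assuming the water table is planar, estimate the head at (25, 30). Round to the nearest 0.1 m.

431.9 m

∂h/∂x = (437.0 − 432.7) / (-145 − 0) = -0.02966
∂h/∂y = (432.4 − 432.7) / (135 − 0) = -0.002222
h(25, 30) = 432.7 + (-0.02966)·(25) + (-0.002222)·(30) = 432.7 -0.741 -0.067 = 431.892 m.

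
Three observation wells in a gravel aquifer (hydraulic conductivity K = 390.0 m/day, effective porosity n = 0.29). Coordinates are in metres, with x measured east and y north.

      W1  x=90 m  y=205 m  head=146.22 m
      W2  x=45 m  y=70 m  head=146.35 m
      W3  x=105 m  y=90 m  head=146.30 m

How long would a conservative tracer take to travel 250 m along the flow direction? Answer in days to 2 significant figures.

190 days

Taking W1 as reference: W2−W1 = (-45, -135, +0.13); W3−W1 = (15, -115, +0.08).
Solve a·Δx + b·Δy = Δh: det = (-45)·(-115) − 15·(-135) = 7200.
∂h/∂x = [(+0.13)·(-115) − (+0.08)·(-135)] / 7200 = -0.0005764
∂h/∂y = [(-45)·(+0.08) − 15·(+0.13)] / 7200 = -0.0007708
|∇h| = √(-0.0005764² + -0.0007708²) = 0.0009625
Seepage velocity v = K·i/n = 390.0 × 0.0009625 / 0.29 = 1.294 m/day.
t = 250 / 1.294 = 193.2 days.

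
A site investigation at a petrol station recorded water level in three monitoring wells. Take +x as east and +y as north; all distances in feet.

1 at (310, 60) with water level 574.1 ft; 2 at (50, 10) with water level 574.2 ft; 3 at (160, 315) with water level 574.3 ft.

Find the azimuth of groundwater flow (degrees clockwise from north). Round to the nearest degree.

With h = a·x + b·y + c and 1 as origin, the differences give:
  (-260)·a + (-50)·b = +0.1
  (-150)·a + 255·b = +0.2
Eliminate b (×255 and ×(-50), subtract): -73800·a = 35.50 → a = ∂h/∂x = -0.0004810
Back-substitute: b = ∂h/∂y = +0.0005014.
Flow direction (−∇h) has components (+0.0004810 E, -0.0005014 N).
Azimuth = atan2(E, N) = atan2(+0.0004810, -0.0005014) = 136.2° ≈ 136°.

136°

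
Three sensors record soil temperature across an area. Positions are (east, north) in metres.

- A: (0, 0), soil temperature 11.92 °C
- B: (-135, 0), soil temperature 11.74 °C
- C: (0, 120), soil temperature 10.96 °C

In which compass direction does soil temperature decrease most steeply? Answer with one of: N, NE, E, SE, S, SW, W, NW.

N

∂T/∂x = (11.74 − 11.92) / (-135 − 0) = +0.001333
∂T/∂y = (10.96 − 11.92) / (120 − 0) = -0.008000
Steepest decrease is along −∇f = (-0.001333 E, +0.008000 N) → north.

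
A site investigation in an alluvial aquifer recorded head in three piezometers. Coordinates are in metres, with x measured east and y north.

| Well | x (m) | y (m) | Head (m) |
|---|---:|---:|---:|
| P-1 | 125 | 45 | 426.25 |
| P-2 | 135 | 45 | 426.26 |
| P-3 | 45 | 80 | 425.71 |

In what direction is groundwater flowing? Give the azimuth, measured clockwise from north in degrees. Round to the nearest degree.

With h = a·x + b·y + c and P-1 as origin, the differences give:
  10·a + 0·b = +0.01
  (-80)·a + 35·b = -0.54
Eliminate b (×35 and ×0, subtract): 350·a = 0.350 → a = ∂h/∂x = +0.0010000
Back-substitute: b = ∂h/∂y = -0.01314.
Flow direction (−∇h) has components (-0.0010000 E, +0.01314 N).
Azimuth = atan2(E, N) = atan2(-0.0010000, +0.01314) = 355.6° ≈ 356°.

356°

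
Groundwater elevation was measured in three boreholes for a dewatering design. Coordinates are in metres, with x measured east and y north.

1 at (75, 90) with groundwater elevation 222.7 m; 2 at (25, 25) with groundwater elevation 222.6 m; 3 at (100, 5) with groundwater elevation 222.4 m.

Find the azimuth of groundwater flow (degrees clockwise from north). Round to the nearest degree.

Taking 1 as reference: 2−1 = (-50, -65, -0.1); 3−1 = (25, -85, -0.3).
Solve a·Δx + b·Δy = Δh: det = (-50)·(-85) − 25·(-65) = 5875.
∂h/∂x = [(-0.1)·(-85) − (-0.3)·(-65)] / 5875 = -0.001872
∂h/∂y = [(-50)·(-0.3) − 25·(-0.1)] / 5875 = +0.002979
Flow direction (−∇h) has components (+0.001872 E, -0.002979 N).
Azimuth = atan2(E, N) = atan2(+0.001872, -0.002979) = 147.8° ≈ 148°.

148°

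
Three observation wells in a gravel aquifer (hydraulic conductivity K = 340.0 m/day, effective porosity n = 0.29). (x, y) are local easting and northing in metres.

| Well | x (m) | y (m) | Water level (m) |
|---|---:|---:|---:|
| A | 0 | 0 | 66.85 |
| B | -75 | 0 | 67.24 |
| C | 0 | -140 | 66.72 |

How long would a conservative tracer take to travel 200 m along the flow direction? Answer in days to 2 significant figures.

32 days

∂h/∂x = (67.24 − 66.85) / (-75 − 0) = -0.005200
∂h/∂y = (66.72 − 66.85) / (-140 − 0) = +0.0009286
|∇h| = √(-0.005200² + 0.0009286²) = 0.005282
Seepage velocity v = K·i/n = 340.0 × 0.005282 / 0.29 = 6.193 m/day.
t = 200 / 6.193 = 32.29 days.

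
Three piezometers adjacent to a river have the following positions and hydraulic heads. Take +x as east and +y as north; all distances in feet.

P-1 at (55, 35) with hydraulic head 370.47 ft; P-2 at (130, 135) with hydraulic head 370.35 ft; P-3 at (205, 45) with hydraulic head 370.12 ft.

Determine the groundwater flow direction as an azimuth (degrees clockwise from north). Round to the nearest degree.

104°

Three-point gradient (reference P-1): Δ to P-2 = (75, 100, -0.12), Δ to P-3 = (150, 10, -0.35).
∂h/∂x = -0.002372, ∂h/∂y = +0.0005789 (det = -14250).
Flow direction (−∇h) has components (+0.002372 E, -0.0005789 N).
Azimuth = atan2(E, N) = atan2(+0.002372, -0.0005789) = 103.7° ≈ 104°.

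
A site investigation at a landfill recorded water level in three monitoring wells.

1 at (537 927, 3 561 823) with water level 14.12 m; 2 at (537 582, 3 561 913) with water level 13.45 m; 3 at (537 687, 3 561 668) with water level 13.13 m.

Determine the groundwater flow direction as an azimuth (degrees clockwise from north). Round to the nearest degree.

Three-point gradient (reference 1): Δ to 2 = (-345, 90, -0.67), Δ to 3 = (-240, -155, -0.99).
∂h/∂x = +0.002570, ∂h/∂y = +0.002408 (det = 75075).
Flow direction (−∇h) has components (-0.002570 E, -0.002408 N).
Azimuth = atan2(E, N) = atan2(-0.002570, -0.002408) = 226.9° ≈ 227°.

227°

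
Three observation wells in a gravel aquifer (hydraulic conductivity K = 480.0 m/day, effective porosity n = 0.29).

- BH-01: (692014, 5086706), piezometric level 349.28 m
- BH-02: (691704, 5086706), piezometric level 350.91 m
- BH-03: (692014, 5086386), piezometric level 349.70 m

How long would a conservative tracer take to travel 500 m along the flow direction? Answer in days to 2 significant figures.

56 days

∂h/∂x = (350.91 − 349.28) / (691704 − 692014) = -0.005258
∂h/∂y = (349.70 − 349.28) / (5086386 − 5086706) = -0.001313
|∇h| = √(-0.005258² + -0.001313²) = 0.005419
Seepage velocity v = K·i/n = 480.0 × 0.005419 / 0.29 = 8.969 m/day.
t = 500 / 8.969 = 55.75 days.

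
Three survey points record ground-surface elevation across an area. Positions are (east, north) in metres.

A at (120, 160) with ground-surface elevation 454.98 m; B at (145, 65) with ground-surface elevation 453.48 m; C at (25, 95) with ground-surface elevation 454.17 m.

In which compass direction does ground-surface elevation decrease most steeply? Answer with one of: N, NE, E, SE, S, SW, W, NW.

S

Differences from A: to B (Δx, Δy, Δh) = (25, -95, -1.50); to C = (-95, -65, -0.81).
Determinant of the coordinate differences = 25·(-65) − (-95)·(-95) = -10650.
∂z/∂x = [(-1.50)·(-65) − (-0.81)·(-95)] / -10650 = -0.001930
∂z/∂y = [25·(-0.81) − (-95)·(-1.50)] / -10650 = +0.01528
Steepest decrease is along −∇f = (+0.001930 E, -0.01528 N) → south.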